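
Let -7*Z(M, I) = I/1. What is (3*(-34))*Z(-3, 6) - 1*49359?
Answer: -344901/7 ≈ -49272.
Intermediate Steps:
Z(M, I) = -I/7 (Z(M, I) = -I/(7*1) = -I/7)
(3*(-34))*Z(-3, 6) - 1*49359 = (3*(-34))*(-⅐*6) - 1*49359 = -102*(-6/7) - 49359 = 612/7 - 49359 = -344901/7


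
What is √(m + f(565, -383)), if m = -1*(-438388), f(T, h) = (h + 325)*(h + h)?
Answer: 16*√1886 ≈ 694.85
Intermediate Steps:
f(T, h) = 2*h*(325 + h) (f(T, h) = (325 + h)*(2*h) = 2*h*(325 + h))
m = 438388
√(m + f(565, -383)) = √(438388 + 2*(-383)*(325 - 383)) = √(438388 + 2*(-383)*(-58)) = √(438388 + 44428) = √482816 = 16*√1886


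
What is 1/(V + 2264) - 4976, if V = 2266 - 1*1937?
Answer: -12902767/2593 ≈ -4976.0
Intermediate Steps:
V = 329 (V = 2266 - 1937 = 329)
1/(V + 2264) - 4976 = 1/(329 + 2264) - 4976 = 1/2593 - 4976 = -12902767/2593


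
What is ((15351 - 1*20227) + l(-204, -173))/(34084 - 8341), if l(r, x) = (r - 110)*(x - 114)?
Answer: 28414/8581 ≈ 3.3113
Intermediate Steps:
l(r, x) = (-114 + x)*(-110 + r) (l(r, x) = (-110 + r)*(-114 + x) = (-114 + x)*(-110 + r))
((15351 - 1*20227) + l(-204, -173))/(34084 - 8341) = ((15351 - 1*20227) + (12540 - 114*(-204) - 110*(-173) - 204*(-173)))/(34084 - 8341) = ((15351 - 20227) + (12540 + 23256 + 19030 + 35292))/25743 = (-4876 + 90118)*(1/25743) = 85242*(1/25743) = 28414/8581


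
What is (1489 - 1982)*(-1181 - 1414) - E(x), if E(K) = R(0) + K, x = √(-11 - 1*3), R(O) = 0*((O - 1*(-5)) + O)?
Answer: 1279335 - I*√14 ≈ 1.2793e+6 - 3.7417*I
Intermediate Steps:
R(O) = 0 (R(O) = 0*((O + 5) + O) = 0*((5 + O) + O) = 0*(5 + 2*O) = 0)
x = I*√14 (x = √(-11 - 3) = √(-14) = I*√14 ≈ 3.7417*I)
E(K) = K (E(K) = 0 + K = K)
(1489 - 1982)*(-1181 - 1414) - E(x) = (1489 - 1982)*(-1181 - 1414) - I*√14 = -493*(-2595) - I*√14 = 1279335 - I*√14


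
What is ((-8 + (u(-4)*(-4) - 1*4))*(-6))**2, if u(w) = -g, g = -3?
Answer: 20736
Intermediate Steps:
u(w) = 3 (u(w) = -1*(-3) = 3)
((-8 + (u(-4)*(-4) - 1*4))*(-6))**2 = ((-8 + (3*(-4) - 1*4))*(-6))**2 = ((-8 + (-12 - 4))*(-6))**2 = ((-8 - 16)*(-6))**2 = (-24*(-6))**2 = 144**2 = 20736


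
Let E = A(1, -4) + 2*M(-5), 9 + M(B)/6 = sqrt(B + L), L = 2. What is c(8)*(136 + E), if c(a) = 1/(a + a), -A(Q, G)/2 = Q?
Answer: 13/8 + 3*I*sqrt(3)/4 ≈ 1.625 + 1.299*I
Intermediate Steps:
A(Q, G) = -2*Q
c(a) = 1/(2*a)
M(B) = -54 + 6*sqrt(2 + B) (M(B) = -54 + 6*sqrt(B + 2) = -54 + 6*sqrt(2 + B))
E = -110 + 12*I*sqrt(3) (E = -2*1 + 2*(-54 + 6*sqrt(2 - 5)) = -2 + 2*(-54 + 6*sqrt(-3)) = -2 + 2*(-54 + 6*(I*sqrt(3))) = -2 + 2*(-54 + 6*I*sqrt(3)) = -2 + (-108 + 12*I*sqrt(3)) = -110 + 12*I*sqrt(3) ≈ -110.0 + 20.785*I)
c(8)*(136 + E) = ((1/2)/8)*(136 + (-110 + 12*I*sqrt(3))) = ((1/2)*(1/8))*(26 + 12*I*sqrt(3)) = (26 + 12*I*sqrt(3))/16 = 13/8 + 3*I*sqrt(3)/4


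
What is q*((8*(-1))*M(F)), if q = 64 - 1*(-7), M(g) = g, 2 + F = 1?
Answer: 568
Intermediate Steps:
F = -1 (F = -2 + 1 = -1)
q = 71 (q = 64 + 7 = 71)
q*((8*(-1))*M(F)) = 71*((8*(-1))*(-1)) = 71*(-8*(-1)) = 71*8 = 568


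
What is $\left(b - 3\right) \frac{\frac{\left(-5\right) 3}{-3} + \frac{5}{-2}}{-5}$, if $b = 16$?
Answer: $- \frac{13}{2} \approx -6.5$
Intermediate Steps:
$\left(b - 3\right) \frac{\frac{\left(-5\right) 3}{-3} + \frac{5}{-2}}{-5} = \left(16 - 3\right) \frac{\frac{\left(-5\right) 3}{-3} + \frac{5}{-2}}{-5} = 13 \left(\left(-15\right) \left(- \frac{1}{3}\right) + 5 \left(- \frac{1}{2}\right)\right) \left(- \frac{1}{5}\right) = 13 \left(5 - \frac{5}{2}\right) \left(- \frac{1}{5}\right) = 13 \cdot \frac{5}{2} \left(- \frac{1}{5}\right) = 13 \left(- \frac{1}{2}\right) = - \frac{13}{2}$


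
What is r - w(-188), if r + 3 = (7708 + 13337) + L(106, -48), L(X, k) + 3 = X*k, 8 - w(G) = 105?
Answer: 16048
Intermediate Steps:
w(G) = -97 (w(G) = 8 - 1*105 = 8 - 105 = -97)
L(X, k) = -3 + X*k
r = 15951 (r = -3 + ((7708 + 13337) + (-3 + 106*(-48))) = -3 + (21045 + (-3 - 5088)) = -3 + (21045 - 5091) = -3 + 15954 = 15951)
r - w(-188) = 15951 - 1*(-97) = 15951 + 97 = 16048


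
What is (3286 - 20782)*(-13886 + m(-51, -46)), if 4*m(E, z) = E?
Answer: 243172530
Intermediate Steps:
m(E, z) = E/4
(3286 - 20782)*(-13886 + m(-51, -46)) = (3286 - 20782)*(-13886 + (1/4)*(-51)) = -17496*(-13886 - 51/4) = -17496*(-55595/4) = 243172530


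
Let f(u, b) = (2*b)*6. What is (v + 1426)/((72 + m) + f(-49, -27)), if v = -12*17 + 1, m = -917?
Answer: -1223/1169 ≈ -1.0462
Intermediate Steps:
f(u, b) = 12*b
v = -203 (v = -204 + 1 = -203)
(v + 1426)/((72 + m) + f(-49, -27)) = (-203 + 1426)/((72 - 917) + 12*(-27)) = 1223/(-845 - 324) = 1223/(-1169) = 1223*(-1/1169) = -1223/1169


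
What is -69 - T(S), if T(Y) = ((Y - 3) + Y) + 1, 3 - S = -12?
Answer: -97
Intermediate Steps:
S = 15 (S = 3 - 1*(-12) = 3 + 12 = 15)
T(Y) = -2 + 2*Y (T(Y) = ((-3 + Y) + Y) + 1 = (-3 + 2*Y) + 1 = -2 + 2*Y)
-69 - T(S) = -69 - (-2 + 2*15) = -69 - (-2 + 30) = -69 - 1*28 = -69 - 28 = -97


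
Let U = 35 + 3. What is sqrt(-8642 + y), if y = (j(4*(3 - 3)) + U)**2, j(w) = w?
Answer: I*sqrt(7198) ≈ 84.841*I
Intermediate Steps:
U = 38
y = 1444 (y = (4*(3 - 3) + 38)**2 = (4*0 + 38)**2 = (0 + 38)**2 = 38**2 = 1444)
sqrt(-8642 + y) = sqrt(-8642 + 1444) = sqrt(-7198) = I*sqrt(7198)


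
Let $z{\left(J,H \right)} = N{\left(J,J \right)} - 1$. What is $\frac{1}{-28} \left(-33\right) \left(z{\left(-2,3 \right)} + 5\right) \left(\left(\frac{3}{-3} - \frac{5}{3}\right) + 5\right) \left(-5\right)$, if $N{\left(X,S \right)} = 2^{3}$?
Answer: $-165$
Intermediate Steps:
$N{\left(X,S \right)} = 8$
$z{\left(J,H \right)} = 7$ ($z{\left(J,H \right)} = 8 - 1 = 7$)
$\frac{1}{-28} \left(-33\right) \left(z{\left(-2,3 \right)} + 5\right) \left(\left(\frac{3}{-3} - \frac{5}{3}\right) + 5\right) \left(-5\right) = \frac{1}{-28} \left(-33\right) \left(7 + 5\right) \left(\left(\frac{3}{-3} - \frac{5}{3}\right) + 5\right) \left(-5\right) = \left(- \frac{1}{28}\right) \left(-33\right) 12 \left(\left(3 \left(- \frac{1}{3}\right) - \frac{5}{3}\right) + 5\right) \left(-5\right) = \frac{33 \cdot 12 \left(\left(-1 - \frac{5}{3}\right) + 5\right) \left(-5\right)}{28} = \frac{33 \cdot 12 \left(- \frac{8}{3} + 5\right) \left(-5\right)}{28} = \frac{33 \cdot 12 \cdot \frac{7}{3} \left(-5\right)}{28} = \frac{33 \cdot 12 \left(- \frac{35}{3}\right)}{28} = \frac{33}{28} \left(-140\right) = -165$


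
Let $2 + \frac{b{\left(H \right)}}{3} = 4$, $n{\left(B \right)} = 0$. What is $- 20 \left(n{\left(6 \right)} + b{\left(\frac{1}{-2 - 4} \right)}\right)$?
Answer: $-120$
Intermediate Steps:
$b{\left(H \right)} = 6$ ($b{\left(H \right)} = -6 + 3 \cdot 4 = -6 + 12 = 6$)
$- 20 \left(n{\left(6 \right)} + b{\left(\frac{1}{-2 - 4} \right)}\right) = - 20 \left(0 + 6\right) = \left(-20\right) 6 = -120$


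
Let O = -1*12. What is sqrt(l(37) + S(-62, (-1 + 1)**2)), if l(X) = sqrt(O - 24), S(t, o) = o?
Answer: sqrt(6)*sqrt(I) ≈ 1.732 + 1.732*I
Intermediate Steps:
O = -12
l(X) = 6*I (l(X) = sqrt(-12 - 24) = sqrt(-36) = 6*I)
sqrt(l(37) + S(-62, (-1 + 1)**2)) = sqrt(6*I + (-1 + 1)**2) = sqrt(6*I + 0**2) = sqrt(6*I + 0) = sqrt(6*I) = sqrt(6)*sqrt(I)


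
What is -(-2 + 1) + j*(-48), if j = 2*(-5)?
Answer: 481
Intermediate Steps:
j = -10
-(-2 + 1) + j*(-48) = -(-2 + 1) - 10*(-48) = -1*(-1) + 480 = 1 + 480 = 481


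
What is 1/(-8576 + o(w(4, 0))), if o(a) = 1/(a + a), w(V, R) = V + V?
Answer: -16/137215 ≈ -0.00011661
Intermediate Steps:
w(V, R) = 2*V
o(a) = 1/(2*a)
1/(-8576 + o(w(4, 0))) = 1/(-8576 + 1/(2*((2*4)))) = 1/(-8576 + (½)/8) = 1/(-8576 + (½)*(⅛)) = 1/(-8576 + 1/16) = 1/(-137215/16) = -16/137215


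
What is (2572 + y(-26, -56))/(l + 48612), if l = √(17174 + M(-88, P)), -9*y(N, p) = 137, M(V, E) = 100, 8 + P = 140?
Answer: 186435122/3544663905 - 23011*√17274/21267983430 ≈ 0.052454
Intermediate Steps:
P = 132 (P = -8 + 140 = 132)
y(N, p) = -137/9 (y(N, p) = -⅑*137 = -137/9)
l = √17274 (l = √(17174 + 100) = √17274 ≈ 131.43)
(2572 + y(-26, -56))/(l + 48612) = (2572 - 137/9)/(√17274 + 48612) = 23011/(9*(48612 + √17274))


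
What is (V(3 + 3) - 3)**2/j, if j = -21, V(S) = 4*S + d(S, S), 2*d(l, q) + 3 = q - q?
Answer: -507/28 ≈ -18.107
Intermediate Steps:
d(l, q) = -3/2 (d(l, q) = -3/2 + (q - q)/2 = -3/2 + (1/2)*0 = -3/2 + 0 = -3/2)
V(S) = -3/2 + 4*S (V(S) = 4*S - 3/2 = -3/2 + 4*S)
(V(3 + 3) - 3)**2/j = ((-3/2 + 4*(3 + 3)) - 3)**2/(-21) = ((-3/2 + 4*6) - 3)**2*(-1/21) = ((-3/2 + 24) - 3)**2*(-1/21) = (45/2 - 3)**2*(-1/21) = (39/2)**2*(-1/21) = (1521/4)*(-1/21) = -507/28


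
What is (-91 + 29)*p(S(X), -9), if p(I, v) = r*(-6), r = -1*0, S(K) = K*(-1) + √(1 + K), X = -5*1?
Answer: 0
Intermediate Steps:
X = -5
S(K) = √(1 + K) - K (S(K) = -K + √(1 + K) = √(1 + K) - K)
r = 0
p(I, v) = 0 (p(I, v) = 0*(-6) = 0)
(-91 + 29)*p(S(X), -9) = (-91 + 29)*0 = -62*0 = 0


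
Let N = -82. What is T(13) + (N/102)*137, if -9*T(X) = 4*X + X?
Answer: -17956/153 ≈ -117.36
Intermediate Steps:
T(X) = -5*X/9 (T(X) = -(4*X + X)/9 = -5*X/9)
T(13) + (N/102)*137 = -5/9*13 - 82/102*137 = -65/9 - 82*1/102*137 = -65/9 - 41/51*137 = -65/9 - 5617/51 = -17956/153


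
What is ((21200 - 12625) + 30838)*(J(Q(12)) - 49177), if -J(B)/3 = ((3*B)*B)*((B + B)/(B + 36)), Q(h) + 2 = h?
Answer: -44933618323/23 ≈ -1.9536e+9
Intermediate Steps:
Q(h) = -2 + h
J(B) = -18*B³/(36 + B) (J(B) = -3*(3*B)*B*(B + B)/(B + 36) = -3*3*B²*(2*B)/(36 + B) = -3*3*B²*2*B/(36 + B) = -18*B³/(36 + B))
((21200 - 12625) + 30838)*(J(Q(12)) - 49177) = ((21200 - 12625) + 30838)*(-18*(-2 + 12)³/(36 + (-2 + 12)) - 49177) = (8575 + 30838)*(-18*10³/(36 + 10) - 49177) = 39413*(-18*1000/46 - 49177) = 39413*(-18*1000*1/46 - 49177) = 39413*(-9000/23 - 49177) = 39413*(-1140071/23) = -44933618323/23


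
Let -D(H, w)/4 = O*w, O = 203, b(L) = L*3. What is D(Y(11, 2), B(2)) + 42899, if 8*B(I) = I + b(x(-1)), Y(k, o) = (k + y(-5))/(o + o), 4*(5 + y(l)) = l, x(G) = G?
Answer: 86001/2 ≈ 43001.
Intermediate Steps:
y(l) = -5 + l/4
b(L) = 3*L
Y(k, o) = (-25/4 + k)/(2*o) (Y(k, o) = (k + (-5 + (1/4)*(-5)))/(o + o) = (k + (-5 - 5/4))/((2*o)) = (k - 25/4)*(1/(2*o)) = (-25/4 + k)*(1/(2*o)) = (-25/4 + k)/(2*o))
B(I) = -3/8 + I/8 (B(I) = (I + 3*(-1))/8 = (I - 3)/8 = (-3 + I)/8 = -3/8 + I/8)
D(H, w) = -812*w
D(Y(11, 2), B(2)) + 42899 = -812*(-3/8 + (1/8)*2) + 42899 = -812*(-3/8 + 1/4) + 42899 = -812*(-1/8) + 42899 = 203/2 + 42899 = 86001/2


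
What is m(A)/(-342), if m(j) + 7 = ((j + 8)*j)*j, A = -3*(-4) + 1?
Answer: -1771/171 ≈ -10.357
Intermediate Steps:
A = 13 (A = 12 + 1 = 13)
m(j) = -7 + j²*(8 + j) (m(j) = -7 + ((j + 8)*j)*j = -7 + ((8 + j)*j)*j = -7 + (j*(8 + j))*j = -7 + j²*(8 + j))
m(A)/(-342) = (-7 + 13³ + 8*13²)/(-342) = (-7 + 2197 + 8*169)*(-1/342) = (-7 + 2197 + 1352)*(-1/342) = 3542*(-1/342) = -1771/171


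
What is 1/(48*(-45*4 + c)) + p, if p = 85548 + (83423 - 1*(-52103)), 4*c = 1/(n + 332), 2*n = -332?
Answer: 158535260353/717114 ≈ 2.2107e+5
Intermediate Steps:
n = -166 (n = (½)*(-332) = -166)
c = 1/664 (c = 1/(4*(-166 + 332)) = (¼)/166 = (¼)*(1/166) = 1/664 ≈ 0.0015060)
p = 221074 (p = 85548 + (83423 + 52103) = 85548 + 135526 = 221074)
1/(48*(-45*4 + c)) + p = 1/(48*(-45*4 + 1/664)) + 221074 = 1/(48*(-180 + 1/664)) + 221074 = 1/(48*(-119519/664)) + 221074 = 1/(-717114/83) + 221074 = -83/717114 + 221074 = 158535260353/717114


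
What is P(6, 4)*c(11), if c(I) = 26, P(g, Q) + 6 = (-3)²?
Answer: 78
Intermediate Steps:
P(g, Q) = 3 (P(g, Q) = -6 + (-3)² = -6 + 9 = 3)
P(6, 4)*c(11) = 3*26 = 78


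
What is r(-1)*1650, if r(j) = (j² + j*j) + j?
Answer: 1650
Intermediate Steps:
r(j) = j + 2*j² (r(j) = (j² + j²) + j = 2*j² + j = j + 2*j²)
r(-1)*1650 = -(1 + 2*(-1))*1650 = -(1 - 2)*1650 = -1*(-1)*1650 = 1*1650 = 1650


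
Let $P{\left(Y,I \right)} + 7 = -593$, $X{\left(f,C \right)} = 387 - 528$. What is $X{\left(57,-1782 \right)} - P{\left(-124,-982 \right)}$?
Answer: $459$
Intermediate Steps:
$X{\left(f,C \right)} = -141$ ($X{\left(f,C \right)} = 387 - 528 = -141$)
$P{\left(Y,I \right)} = -600$ ($P{\left(Y,I \right)} = -7 - 593 = -600$)
$X{\left(57,-1782 \right)} - P{\left(-124,-982 \right)} = -141 - -600 = -141 + 600 = 459$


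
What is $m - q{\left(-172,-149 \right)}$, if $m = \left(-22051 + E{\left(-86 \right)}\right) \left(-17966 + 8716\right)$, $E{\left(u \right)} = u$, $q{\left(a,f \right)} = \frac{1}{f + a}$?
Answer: $\frac{65730287251}{321} \approx 2.0477 \cdot 10^{8}$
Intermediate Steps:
$q{\left(a,f \right)} = \frac{1}{a + f}$
$m = 204767250$ ($m = \left(-22051 - 86\right) \left(-17966 + 8716\right) = \left(-22137\right) \left(-9250\right) = 204767250$)
$m - q{\left(-172,-149 \right)} = 204767250 - \frac{1}{-172 - 149} = 204767250 - \frac{1}{-321} = 204767250 - - \frac{1}{321} = 204767250 + \frac{1}{321} = \frac{65730287251}{321}$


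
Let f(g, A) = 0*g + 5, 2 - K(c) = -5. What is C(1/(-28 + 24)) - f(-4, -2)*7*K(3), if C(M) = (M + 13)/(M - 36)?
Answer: -35576/145 ≈ -245.35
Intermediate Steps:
K(c) = 7 (K(c) = 2 - 1*(-5) = 2 + 5 = 7)
f(g, A) = 5 (f(g, A) = 0 + 5 = 5)
C(M) = (13 + M)/(-36 + M)
C(1/(-28 + 24)) - f(-4, -2)*7*K(3) = (13 + 1/(-28 + 24))/(-36 + 1/(-28 + 24)) - 5*7*7 = (13 + 1/(-4))/(-36 + 1/(-4)) - 35*7 = (13 - 1/4)/(-36 - 1/4) - 1*245 = (51/4)/(-145/4) - 245 = -4/145*51/4 - 245 = -51/145 - 245 = -35576/145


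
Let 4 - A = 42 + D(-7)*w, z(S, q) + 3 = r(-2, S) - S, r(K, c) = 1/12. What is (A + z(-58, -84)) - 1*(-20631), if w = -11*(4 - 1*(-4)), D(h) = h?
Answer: 240385/12 ≈ 20032.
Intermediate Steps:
r(K, c) = 1/12
z(S, q) = -35/12 - S (z(S, q) = -3 + (1/12 - S) = -35/12 - S)
w = -88 (w = -11*(4 + 4) = -11*8 = -88)
A = -654 (A = 4 - (42 - 7*(-88)) = 4 - (42 + 616) = 4 - 1*658 = 4 - 658 = -654)
(A + z(-58, -84)) - 1*(-20631) = (-654 + (-35/12 - 1*(-58))) - 1*(-20631) = (-654 + (-35/12 + 58)) + 20631 = (-654 + 661/12) + 20631 = -7187/12 + 20631 = 240385/12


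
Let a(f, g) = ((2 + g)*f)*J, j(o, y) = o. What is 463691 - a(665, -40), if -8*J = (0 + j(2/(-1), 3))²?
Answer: 451056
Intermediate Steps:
J = -½ (J = -(0 + 2/(-1))²/8 = -(0 + 2*(-1))²/8 = -(0 - 2)²/8 = -⅛*(-2)² = -⅛*4 = -½ ≈ -0.50000)
a(f, g) = -f*(2 + g)/2 (a(f, g) = ((2 + g)*f)*(-½) = (f*(2 + g))*(-½) = -f*(2 + g)/2)
463691 - a(665, -40) = 463691 - (-1)*665*(2 - 40)/2 = 463691 - (-1)*665*(-38)/2 = 463691 - 1*12635 = 463691 - 12635 = 451056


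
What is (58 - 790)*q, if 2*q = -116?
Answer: 42456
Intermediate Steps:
q = -58 (q = (½)*(-116) = -58)
(58 - 790)*q = (58 - 790)*(-58) = -732*(-58) = 42456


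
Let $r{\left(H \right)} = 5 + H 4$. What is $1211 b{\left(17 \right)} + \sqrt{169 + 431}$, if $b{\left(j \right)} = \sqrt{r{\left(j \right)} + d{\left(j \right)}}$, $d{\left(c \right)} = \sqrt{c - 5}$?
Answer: $10 \sqrt{6} + 1211 \sqrt{73 + 2 \sqrt{3}} \approx 10614.0$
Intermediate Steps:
$d{\left(c \right)} = \sqrt{-5 + c}$
$r{\left(H \right)} = 5 + 4 H$
$b{\left(j \right)} = \sqrt{5 + \sqrt{-5 + j} + 4 j}$ ($b{\left(j \right)} = \sqrt{\left(5 + 4 j\right) + \sqrt{-5 + j}} = \sqrt{5 + \sqrt{-5 + j} + 4 j}$)
$1211 b{\left(17 \right)} + \sqrt{169 + 431} = 1211 \sqrt{5 + \sqrt{-5 + 17} + 4 \cdot 17} + \sqrt{169 + 431} = 1211 \sqrt{5 + \sqrt{12} + 68} + \sqrt{600} = 1211 \sqrt{5 + 2 \sqrt{3} + 68} + 10 \sqrt{6} = 1211 \sqrt{73 + 2 \sqrt{3}} + 10 \sqrt{6} = 10 \sqrt{6} + 1211 \sqrt{73 + 2 \sqrt{3}}$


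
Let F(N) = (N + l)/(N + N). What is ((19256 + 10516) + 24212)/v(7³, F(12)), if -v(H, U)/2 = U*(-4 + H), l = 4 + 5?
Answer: -30848/339 ≈ -90.997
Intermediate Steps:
l = 9
F(N) = (9 + N)/(2*N) (F(N) = (N + 9)/(N + N) = (9 + N)/((2*N)) = (9 + N)*(1/(2*N)) = (9 + N)/(2*N))
v(H, U) = -2*U*(-4 + H)
((19256 + 10516) + 24212)/v(7³, F(12)) = ((19256 + 10516) + 24212)/((2*((½)*(9 + 12)/12)*(4 - 1*7³))) = (29772 + 24212)/((2*((½)*(1/12)*21)*(4 - 1*343))) = 53984/((2*(7/8)*(4 - 343))) = 53984/((2*(7/8)*(-339))) = 53984/(-2373/4) = 53984*(-4/2373) = -30848/339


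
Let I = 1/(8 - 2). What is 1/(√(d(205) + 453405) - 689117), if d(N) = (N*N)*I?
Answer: -4134702/2849290675679 - √16574730/2849290675679 ≈ -1.4526e-6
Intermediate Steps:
I = ⅙ (I = 1/6 = ⅙ ≈ 0.16667)
d(N) = N²/6 (d(N) = (N*N)*(⅙) = N²*(⅙) = N²/6)
1/(√(d(205) + 453405) - 689117) = 1/(√((⅙)*205² + 453405) - 689117) = 1/(√((⅙)*42025 + 453405) - 689117) = 1/(√(42025/6 + 453405) - 689117) = 1/(√(2762455/6) - 689117) = 1/(√16574730/6 - 689117) = 1/(-689117 + √16574730/6)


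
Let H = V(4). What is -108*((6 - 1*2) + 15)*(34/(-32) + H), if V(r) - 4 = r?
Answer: -56943/4 ≈ -14236.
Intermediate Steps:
V(r) = 4 + r
H = 8 (H = 4 + 4 = 8)
-108*((6 - 1*2) + 15)*(34/(-32) + H) = -108*((6 - 1*2) + 15)*(34/(-32) + 8) = -108*((6 - 2) + 15)*(34*(-1/32) + 8) = -108*(4 + 15)*(-17/16 + 8) = -2052*111/16 = -108*2109/16 = -56943/4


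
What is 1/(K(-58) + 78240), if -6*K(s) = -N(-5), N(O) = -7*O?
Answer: 6/469475 ≈ 1.2780e-5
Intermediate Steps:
K(s) = 35/6 (K(s) = -(-1)*(-7*(-5))/6 = -(-1)*35/6 = -⅙*(-35) = 35/6)
1/(K(-58) + 78240) = 1/(35/6 + 78240) = 1/(469475/6) = 6/469475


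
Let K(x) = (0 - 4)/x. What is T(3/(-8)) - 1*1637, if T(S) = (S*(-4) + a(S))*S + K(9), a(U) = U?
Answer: -943411/576 ≈ -1637.9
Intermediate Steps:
K(x) = -4/x
T(S) = -4/9 - 3*S² (T(S) = (S*(-4) + S)*S - 4/9 = (-4*S + S)*S - 4*⅑ = (-3*S)*S - 4/9 = -3*S² - 4/9 = -4/9 - 3*S²)
T(3/(-8)) - 1*1637 = (-4/9 - 3*(3/(-8))²) - 1*1637 = (-4/9 - 3*(3*(-⅛))²) - 1637 = (-4/9 - 3*(-3/8)²) - 1637 = (-4/9 - 3*9/64) - 1637 = (-4/9 - 27/64) - 1637 = -499/576 - 1637 = -943411/576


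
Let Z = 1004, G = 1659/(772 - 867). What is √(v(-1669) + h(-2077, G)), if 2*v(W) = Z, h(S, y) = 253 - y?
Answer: 2*√1742870/95 ≈ 27.793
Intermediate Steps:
G = -1659/95 (G = 1659/(-95) = 1659*(-1/95) = -1659/95 ≈ -17.463)
v(W) = 502 (v(W) = (½)*1004 = 502)
√(v(-1669) + h(-2077, G)) = √(502 + (253 - 1*(-1659/95))) = √(502 + (253 + 1659/95)) = √(502 + 25694/95) = √(73384/95) = 2*√1742870/95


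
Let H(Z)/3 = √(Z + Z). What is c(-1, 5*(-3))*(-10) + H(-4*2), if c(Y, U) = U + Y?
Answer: 160 + 12*I ≈ 160.0 + 12.0*I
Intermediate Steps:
H(Z) = 3*√2*√Z (H(Z) = 3*√(Z + Z) = 3*√(2*Z) = 3*(√2*√Z) = 3*√2*√Z)
c(-1, 5*(-3))*(-10) + H(-4*2) = (5*(-3) - 1)*(-10) + 3*√2*√(-4*2) = (-15 - 1)*(-10) + 3*√2*√(-8) = -16*(-10) + 3*√2*(2*I*√2) = 160 + 12*I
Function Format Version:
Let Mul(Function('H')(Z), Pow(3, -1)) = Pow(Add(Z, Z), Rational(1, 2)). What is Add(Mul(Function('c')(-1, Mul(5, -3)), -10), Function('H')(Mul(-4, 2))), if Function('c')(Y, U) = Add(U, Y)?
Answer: Add(160, Mul(12, I)) ≈ Add(160.00, Mul(12.000, I))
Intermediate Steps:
Function('H')(Z) = Mul(3, Pow(2, Rational(1, 2)), Pow(Z, Rational(1, 2))) (Function('H')(Z) = Mul(3, Pow(Add(Z, Z), Rational(1, 2))) = Mul(3, Pow(Mul(2, Z), Rational(1, 2))) = Mul(3, Mul(Pow(2, Rational(1, 2)), Pow(Z, Rational(1, 2)))) = Mul(3, Pow(2, Rational(1, 2)), Pow(Z, Rational(1, 2))))
Add(Mul(Function('c')(-1, Mul(5, -3)), -10), Function('H')(Mul(-4, 2))) = Add(Mul(Add(Mul(5, -3), -1), -10), Mul(3, Pow(2, Rational(1, 2)), Pow(Mul(-4, 2), Rational(1, 2)))) = Add(Mul(Add(-15, -1), -10), Mul(3, Pow(2, Rational(1, 2)), Pow(-8, Rational(1, 2)))) = Add(Mul(-16, -10), Mul(3, Pow(2, Rational(1, 2)), Mul(2, I, Pow(2, Rational(1, 2))))) = Add(160, Mul(12, I))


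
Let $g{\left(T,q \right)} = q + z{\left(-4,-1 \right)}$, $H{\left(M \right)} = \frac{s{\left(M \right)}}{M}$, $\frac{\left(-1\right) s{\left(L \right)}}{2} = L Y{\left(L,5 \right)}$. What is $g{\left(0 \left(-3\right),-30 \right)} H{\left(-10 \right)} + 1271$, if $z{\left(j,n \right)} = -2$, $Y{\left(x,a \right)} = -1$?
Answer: $1207$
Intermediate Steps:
$s{\left(L \right)} = 2 L$ ($s{\left(L \right)} = - 2 L \left(-1\right) = - 2 \left(- L\right) = 2 L$)
$H{\left(M \right)} = 2$ ($H{\left(M \right)} = \frac{2 M}{M} = 2$)
$g{\left(T,q \right)} = -2 + q$ ($g{\left(T,q \right)} = q - 2 = -2 + q$)
$g{\left(0 \left(-3\right),-30 \right)} H{\left(-10 \right)} + 1271 = \left(-2 - 30\right) 2 + 1271 = \left(-32\right) 2 + 1271 = -64 + 1271 = 1207$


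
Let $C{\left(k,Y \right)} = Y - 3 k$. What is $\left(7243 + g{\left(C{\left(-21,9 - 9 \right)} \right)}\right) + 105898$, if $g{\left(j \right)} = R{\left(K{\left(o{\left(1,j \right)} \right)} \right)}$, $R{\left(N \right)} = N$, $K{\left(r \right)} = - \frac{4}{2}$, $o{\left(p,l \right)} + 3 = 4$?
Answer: $113139$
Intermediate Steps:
$o{\left(p,l \right)} = 1$ ($o{\left(p,l \right)} = -3 + 4 = 1$)
$K{\left(r \right)} = -2$ ($K{\left(r \right)} = \left(-4\right) \frac{1}{2} = -2$)
$g{\left(j \right)} = -2$
$\left(7243 + g{\left(C{\left(-21,9 - 9 \right)} \right)}\right) + 105898 = \left(7243 - 2\right) + 105898 = 7241 + 105898 = 113139$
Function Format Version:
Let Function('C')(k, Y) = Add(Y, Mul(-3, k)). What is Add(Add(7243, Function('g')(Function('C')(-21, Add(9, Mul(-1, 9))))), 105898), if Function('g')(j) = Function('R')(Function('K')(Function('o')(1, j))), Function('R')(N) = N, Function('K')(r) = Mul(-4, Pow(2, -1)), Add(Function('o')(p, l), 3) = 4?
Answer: 113139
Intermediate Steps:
Function('o')(p, l) = 1 (Function('o')(p, l) = Add(-3, 4) = 1)
Function('K')(r) = -2 (Function('K')(r) = Mul(-4, Rational(1, 2)) = -2)
Function('g')(j) = -2
Add(Add(7243, Function('g')(Function('C')(-21, Add(9, Mul(-1, 9))))), 105898) = Add(Add(7243, -2), 105898) = Add(7241, 105898) = 113139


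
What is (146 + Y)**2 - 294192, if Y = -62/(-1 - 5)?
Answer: -2427767/9 ≈ -2.6975e+5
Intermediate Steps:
Y = 31/3 (Y = -62/(-6) = -1/6*(-62) = 31/3 ≈ 10.333)
(146 + Y)**2 - 294192 = (146 + 31/3)**2 - 294192 = (469/3)**2 - 294192 = 219961/9 - 294192 = -2427767/9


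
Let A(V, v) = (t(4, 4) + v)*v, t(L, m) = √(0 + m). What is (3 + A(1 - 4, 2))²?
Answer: 121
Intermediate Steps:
t(L, m) = √m
A(V, v) = v*(2 + v) (A(V, v) = (√4 + v)*v = (2 + v)*v = v*(2 + v))
(3 + A(1 - 4, 2))² = (3 + 2*(2 + 2))² = (3 + 2*4)² = (3 + 8)² = 11² = 121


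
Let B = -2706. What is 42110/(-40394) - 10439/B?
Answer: 13987423/4968462 ≈ 2.8152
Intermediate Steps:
42110/(-40394) - 10439/B = 42110/(-40394) - 10439/(-2706) = 42110*(-1/40394) - 10439*(-1/2706) = -21055/20197 + 949/246 = 13987423/4968462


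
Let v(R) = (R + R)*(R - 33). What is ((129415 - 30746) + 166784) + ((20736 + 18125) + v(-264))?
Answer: 461130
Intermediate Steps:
v(R) = 2*R*(-33 + R) (v(R) = (2*R)*(-33 + R) = 2*R*(-33 + R))
((129415 - 30746) + 166784) + ((20736 + 18125) + v(-264)) = ((129415 - 30746) + 166784) + ((20736 + 18125) + 2*(-264)*(-33 - 264)) = (98669 + 166784) + (38861 + 2*(-264)*(-297)) = 265453 + (38861 + 156816) = 265453 + 195677 = 461130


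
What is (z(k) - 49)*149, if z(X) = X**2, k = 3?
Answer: -5960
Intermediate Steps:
(z(k) - 49)*149 = (3**2 - 49)*149 = (9 - 49)*149 = -40*149 = -5960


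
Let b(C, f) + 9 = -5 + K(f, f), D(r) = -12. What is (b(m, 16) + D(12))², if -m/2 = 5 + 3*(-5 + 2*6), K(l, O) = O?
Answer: 100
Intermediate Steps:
m = -52 (m = -2*(5 + 3*(-5 + 2*6)) = -2*(5 + 3*(-5 + 12)) = -2*(5 + 3*7) = -2*(5 + 21) = -2*26 = -52)
b(C, f) = -14 + f (b(C, f) = -9 + (-5 + f) = -14 + f)
(b(m, 16) + D(12))² = ((-14 + 16) - 12)² = (2 - 12)² = (-10)² = 100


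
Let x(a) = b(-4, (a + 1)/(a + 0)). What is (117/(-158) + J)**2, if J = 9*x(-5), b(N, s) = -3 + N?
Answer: 101425041/24964 ≈ 4062.9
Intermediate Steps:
x(a) = -7 (x(a) = -3 - 4 = -7)
J = -63 (J = 9*(-7) = -63)
(117/(-158) + J)**2 = (117/(-158) - 63)**2 = (117*(-1/158) - 63)**2 = (-117/158 - 63)**2 = (-10071/158)**2 = 101425041/24964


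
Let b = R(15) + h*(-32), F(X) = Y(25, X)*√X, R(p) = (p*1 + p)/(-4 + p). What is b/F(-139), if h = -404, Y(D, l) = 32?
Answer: -71119*I*√139/24464 ≈ -34.274*I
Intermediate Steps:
R(p) = 2*p/(-4 + p) (R(p) = (p + p)/(-4 + p) = (2*p)/(-4 + p) = 2*p/(-4 + p))
F(X) = 32*√X
b = 142238/11 (b = 2*15/(-4 + 15) - 404*(-32) = 2*15/11 + 12928 = 2*15*(1/11) + 12928 = 30/11 + 12928 = 142238/11 ≈ 12931.)
b/F(-139) = 142238/(11*((32*√(-139)))) = 142238/(11*((32*(I*√139)))) = 142238/(11*((32*I*√139))) = 142238*(-I*√139/4448)/11 = -71119*I*√139/24464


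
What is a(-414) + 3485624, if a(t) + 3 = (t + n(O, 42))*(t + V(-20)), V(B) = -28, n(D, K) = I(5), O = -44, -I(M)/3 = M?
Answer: 3675239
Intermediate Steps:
I(M) = -3*M
n(D, K) = -15 (n(D, K) = -3*5 = -15)
a(t) = -3 + (-28 + t)*(-15 + t) (a(t) = -3 + (t - 15)*(t - 28) = -3 + (-15 + t)*(-28 + t) = -3 + (-28 + t)*(-15 + t))
a(-414) + 3485624 = (417 + (-414)² - 43*(-414)) + 3485624 = (417 + 171396 + 17802) + 3485624 = 189615 + 3485624 = 3675239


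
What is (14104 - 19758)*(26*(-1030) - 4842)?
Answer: 178790788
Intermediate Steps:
(14104 - 19758)*(26*(-1030) - 4842) = -5654*(-26780 - 4842) = -5654*(-31622) = 178790788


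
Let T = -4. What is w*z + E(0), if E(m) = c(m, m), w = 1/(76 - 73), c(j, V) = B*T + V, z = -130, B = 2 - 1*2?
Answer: -130/3 ≈ -43.333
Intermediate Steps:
B = 0 (B = 2 - 2 = 0)
c(j, V) = V (c(j, V) = 0*(-4) + V = 0 + V = V)
w = 1/3 ≈ 0.33333
E(m) = m
w*z + E(0) = (1/3)*(-130) + 0 = -130/3 + 0 = -130/3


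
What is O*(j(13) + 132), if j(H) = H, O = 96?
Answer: 13920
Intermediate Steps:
O*(j(13) + 132) = 96*(13 + 132) = 96*145 = 13920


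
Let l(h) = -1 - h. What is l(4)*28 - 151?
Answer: -291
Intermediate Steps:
l(4)*28 - 151 = (-1 - 1*4)*28 - 151 = (-1 - 4)*28 - 151 = -5*28 - 151 = -140 - 151 = -291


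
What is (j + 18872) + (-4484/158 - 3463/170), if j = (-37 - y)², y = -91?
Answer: 291958123/13430 ≈ 21739.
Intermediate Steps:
j = 2916 (j = (-37 - 1*(-91))² = (-37 + 91)² = 54² = 2916)
(j + 18872) + (-4484/158 - 3463/170) = (2916 + 18872) + (-4484/158 - 3463/170) = 21788 + (-4484*1/158 - 3463*1/170) = 21788 + (-2242/79 - 3463/170) = 21788 - 654717/13430 = 291958123/13430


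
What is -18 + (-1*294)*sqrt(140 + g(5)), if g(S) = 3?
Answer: -18 - 294*sqrt(143) ≈ -3533.7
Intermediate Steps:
-18 + (-1*294)*sqrt(140 + g(5)) = -18 + (-1*294)*sqrt(140 + 3) = -18 - 294*sqrt(143)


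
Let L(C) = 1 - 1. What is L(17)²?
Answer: 0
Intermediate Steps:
L(C) = 0
L(17)² = 0² = 0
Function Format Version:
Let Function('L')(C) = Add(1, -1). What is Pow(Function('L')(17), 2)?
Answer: 0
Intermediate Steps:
Function('L')(C) = 0
Pow(Function('L')(17), 2) = Pow(0, 2) = 0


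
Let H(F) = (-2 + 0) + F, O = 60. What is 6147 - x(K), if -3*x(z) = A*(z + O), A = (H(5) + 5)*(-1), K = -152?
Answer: 19177/3 ≈ 6392.3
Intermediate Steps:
H(F) = -2 + F
A = -8 (A = ((-2 + 5) + 5)*(-1) = (3 + 5)*(-1) = 8*(-1) = -8)
x(z) = 160 + 8*z/3 (x(z) = -(-8)*(z + 60)/3 = -(-8)*(60 + z)/3 = -(-480 - 8*z)/3 = 160 + 8*z/3)
6147 - x(K) = 6147 - (160 + (8/3)*(-152)) = 6147 - (160 - 1216/3) = 6147 - 1*(-736/3) = 6147 + 736/3 = 19177/3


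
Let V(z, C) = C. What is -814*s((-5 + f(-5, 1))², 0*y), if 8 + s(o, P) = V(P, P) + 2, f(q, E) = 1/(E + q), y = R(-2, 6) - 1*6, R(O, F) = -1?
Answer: 4884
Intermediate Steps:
y = -7 (y = -1 - 1*6 = -1 - 6 = -7)
s(o, P) = -6 + P (s(o, P) = -8 + (P + 2) = -8 + (2 + P) = -6 + P)
-814*s((-5 + f(-5, 1))², 0*y) = -814*(-6 + 0*(-7)) = -814*(-6 + 0) = -814*(-6) = 4884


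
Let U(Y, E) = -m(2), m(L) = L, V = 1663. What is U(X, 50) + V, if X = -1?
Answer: 1661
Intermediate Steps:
U(Y, E) = -2 (U(Y, E) = -1*2 = -2)
U(X, 50) + V = -2 + 1663 = 1661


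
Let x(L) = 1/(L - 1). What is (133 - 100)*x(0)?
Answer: -33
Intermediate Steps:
x(L) = 1/(-1 + L)
(133 - 100)*x(0) = (133 - 100)/(-1 + 0) = 33/(-1) = 33*(-1) = -33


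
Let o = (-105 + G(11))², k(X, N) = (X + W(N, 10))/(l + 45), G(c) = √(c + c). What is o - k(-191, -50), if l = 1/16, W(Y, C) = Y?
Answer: 7968743/721 - 210*√22 ≈ 10067.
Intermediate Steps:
G(c) = √2*√c (G(c) = √(2*c) = √2*√c)
l = 1/16 ≈ 0.062500
k(X, N) = 16*N/721 + 16*X/721 (k(X, N) = (X + N)/(1/16 + 45) = (N + X)/(721/16) = (N + X)*(16/721) = 16*N/721 + 16*X/721)
o = (-105 + √22)² (o = (-105 + √2*√11)² = (-105 + √22)² ≈ 10062.)
o - k(-191, -50) = (105 - √22)² - ((16/721)*(-50) + (16/721)*(-191)) = (105 - √22)² - (-800/721 - 3056/721) = (105 - √22)² - 1*(-3856/721) = (105 - √22)² + 3856/721 = 3856/721 + (105 - √22)²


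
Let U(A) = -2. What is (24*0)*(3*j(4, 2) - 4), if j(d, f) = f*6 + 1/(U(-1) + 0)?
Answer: 0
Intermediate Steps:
j(d, f) = -½ + 6*f (j(d, f) = f*6 + 1/(-2 + 0) = 6*f + 1/(-2) = 6*f - ½ = -½ + 6*f)
(24*0)*(3*j(4, 2) - 4) = (24*0)*(3*(-½ + 6*2) - 4) = 0*(3*(-½ + 12) - 4) = 0*(3*(23/2) - 4) = 0*(69/2 - 4) = 0*(61/2) = 0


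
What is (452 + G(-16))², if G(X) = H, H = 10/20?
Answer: 819025/4 ≈ 2.0476e+5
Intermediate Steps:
H = ½ (H = 10*(1/20) = ½ ≈ 0.50000)
G(X) = ½
(452 + G(-16))² = (452 + ½)² = (905/2)² = 819025/4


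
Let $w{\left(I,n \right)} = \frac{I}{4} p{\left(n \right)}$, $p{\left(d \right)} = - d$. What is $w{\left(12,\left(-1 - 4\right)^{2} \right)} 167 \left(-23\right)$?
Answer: $288075$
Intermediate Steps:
$w{\left(I,n \right)} = - \frac{I n}{4}$ ($w{\left(I,n \right)} = \frac{I}{4} \left(- n\right) = - \frac{I n}{4}$)
$w{\left(12,\left(-1 - 4\right)^{2} \right)} 167 \left(-23\right) = \left(- \frac{1}{4}\right) 12 \left(-1 - 4\right)^{2} \cdot 167 \left(-23\right) = \left(- \frac{1}{4}\right) 12 \left(-5\right)^{2} \cdot 167 \left(-23\right) = \left(- \frac{1}{4}\right) 12 \cdot 25 \cdot 167 \left(-23\right) = \left(-75\right) 167 \left(-23\right) = \left(-12525\right) \left(-23\right) = 288075$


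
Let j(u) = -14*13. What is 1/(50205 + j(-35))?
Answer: 1/50023 ≈ 1.9991e-5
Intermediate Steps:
j(u) = -182
1/(50205 + j(-35)) = 1/(50205 - 182) = 1/50023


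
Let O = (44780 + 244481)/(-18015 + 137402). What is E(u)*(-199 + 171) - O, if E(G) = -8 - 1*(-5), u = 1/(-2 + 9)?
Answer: 9739247/119387 ≈ 81.577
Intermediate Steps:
u = ⅐ (u = 1/7 = ⅐ ≈ 0.14286)
E(G) = -3 (E(G) = -8 + 5 = -3)
O = 289261/119387 ≈ 2.4229
E(u)*(-199 + 171) - O = -3*(-199 + 171) - 1*289261/119387 = -3*(-28) - 289261/119387 = 84 - 289261/119387 = 9739247/119387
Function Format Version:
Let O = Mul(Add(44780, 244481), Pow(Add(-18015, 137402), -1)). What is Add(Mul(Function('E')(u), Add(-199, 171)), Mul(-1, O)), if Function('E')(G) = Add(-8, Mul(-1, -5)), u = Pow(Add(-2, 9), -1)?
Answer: Rational(9739247, 119387) ≈ 81.577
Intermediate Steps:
u = Rational(1, 7) (u = Pow(7, -1) = Rational(1, 7) ≈ 0.14286)
Function('E')(G) = -3 (Function('E')(G) = Add(-8, 5) = -3)
O = Rational(289261, 119387) (O = Mul(289261, Pow(119387, -1)) = Mul(289261, Rational(1, 119387)) = Rational(289261, 119387) ≈ 2.4229)
Add(Mul(Function('E')(u), Add(-199, 171)), Mul(-1, O)) = Add(Mul(-3, Add(-199, 171)), Mul(-1, Rational(289261, 119387))) = Add(Mul(-3, -28), Rational(-289261, 119387)) = Add(84, Rational(-289261, 119387)) = Rational(9739247, 119387)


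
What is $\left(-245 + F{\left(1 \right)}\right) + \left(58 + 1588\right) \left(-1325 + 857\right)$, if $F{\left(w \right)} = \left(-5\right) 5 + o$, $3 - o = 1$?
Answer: $-770596$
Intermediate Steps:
$o = 2$ ($o = 3 - 1 = 2$)
$F{\left(w \right)} = -23$ ($F{\left(w \right)} = \left(-5\right) 5 + 2 = -25 + 2 = -23$)
$\left(-245 + F{\left(1 \right)}\right) + \left(58 + 1588\right) \left(-1325 + 857\right) = \left(-245 - 23\right) + \left(58 + 1588\right) \left(-1325 + 857\right) = -268 + 1646 \left(-468\right) = -268 - 770328 = -770596$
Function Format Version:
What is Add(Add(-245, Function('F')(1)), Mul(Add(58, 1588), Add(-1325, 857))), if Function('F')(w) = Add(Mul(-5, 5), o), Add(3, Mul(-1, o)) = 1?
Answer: -770596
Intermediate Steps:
o = 2 (o = Add(3, Mul(-1, 1)) = Add(3, -1) = 2)
Function('F')(w) = -23 (Function('F')(w) = Add(Mul(-5, 5), 2) = Add(-25, 2) = -23)
Add(Add(-245, Function('F')(1)), Mul(Add(58, 1588), Add(-1325, 857))) = Add(Add(-245, -23), Mul(Add(58, 1588), Add(-1325, 857))) = Add(-268, Mul(1646, -468)) = Add(-268, -770328) = -770596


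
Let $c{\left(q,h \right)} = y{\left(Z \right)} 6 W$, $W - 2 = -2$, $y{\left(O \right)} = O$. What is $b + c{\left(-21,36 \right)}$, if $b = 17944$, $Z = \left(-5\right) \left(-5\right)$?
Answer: $17944$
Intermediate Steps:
$Z = 25$
$W = 0$ ($W = 2 - 2 = 0$)
$c{\left(q,h \right)} = 0$ ($c{\left(q,h \right)} = 25 \cdot 6 \cdot 0 = 25 \cdot 0 = 0$)
$b + c{\left(-21,36 \right)} = 17944 + 0 = 17944$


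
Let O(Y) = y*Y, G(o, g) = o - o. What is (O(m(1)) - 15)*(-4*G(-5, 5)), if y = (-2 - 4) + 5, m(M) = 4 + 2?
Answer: 0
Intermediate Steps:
G(o, g) = 0
m(M) = 6
y = -1 (y = -6 + 5 = -1)
O(Y) = -Y
(O(m(1)) - 15)*(-4*G(-5, 5)) = (-1*6 - 15)*(-4*0) = (-6 - 15)*0 = -21*0 = 0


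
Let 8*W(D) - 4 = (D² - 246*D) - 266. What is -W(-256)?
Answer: -64125/4 ≈ -16031.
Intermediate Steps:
W(D) = -131/4 - 123*D/4 + D²/8 (W(D) = ½ + ((D² - 246*D) - 266)/8 = ½ + (-266 + D² - 246*D)/8 = ½ + (-133/4 - 123*D/4 + D²/8) = -131/4 - 123*D/4 + D²/8)
-W(-256) = -(-131/4 - 123/4*(-256) + (⅛)*(-256)²) = -(-131/4 + 7872 + (⅛)*65536) = -(-131/4 + 7872 + 8192) = -1*64125/4 = -64125/4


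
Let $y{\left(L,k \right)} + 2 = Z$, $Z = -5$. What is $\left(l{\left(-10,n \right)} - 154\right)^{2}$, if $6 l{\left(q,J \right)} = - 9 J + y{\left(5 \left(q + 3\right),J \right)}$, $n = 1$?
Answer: $\frac{220900}{9} \approx 24544.0$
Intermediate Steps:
$y{\left(L,k \right)} = -7$ ($y{\left(L,k \right)} = -2 - 5 = -7$)
$l{\left(q,J \right)} = - \frac{7}{6} - \frac{3 J}{2}$ ($l{\left(q,J \right)} = \frac{- 9 J - 7}{6} = \frac{-7 - 9 J}{6} = - \frac{7}{6} - \frac{3 J}{2}$)
$\left(l{\left(-10,n \right)} - 154\right)^{2} = \left(\left(- \frac{7}{6} - \frac{3}{2}\right) - 154\right)^{2} = \left(- \frac{8}{3} - 154\right)^{2} = \left(- \frac{470}{3}\right)^{2} = \frac{220900}{9}$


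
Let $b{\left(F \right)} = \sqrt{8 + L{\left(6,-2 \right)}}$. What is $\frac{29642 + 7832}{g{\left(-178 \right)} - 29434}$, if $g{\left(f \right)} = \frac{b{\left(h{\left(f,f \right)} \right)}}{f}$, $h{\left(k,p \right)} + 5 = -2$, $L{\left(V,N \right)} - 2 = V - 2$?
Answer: $- \frac{17473879920872}{13724880759745} + \frac{3335186 \sqrt{14}}{13724880759745} \approx -1.2732$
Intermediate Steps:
$L{\left(V,N \right)} = V$ ($L{\left(V,N \right)} = 2 + \left(V - 2\right) = 2 + \left(-2 + V\right) = V$)
$h{\left(k,p \right)} = -7$ ($h{\left(k,p \right)} = -5 - 2 = -7$)
$b{\left(F \right)} = \sqrt{14}$ ($b{\left(F \right)} = \sqrt{8 + 6} = \sqrt{14}$)
$g{\left(f \right)} = \frac{\sqrt{14}}{f}$
$\frac{29642 + 7832}{g{\left(-178 \right)} - 29434} = \frac{29642 + 7832}{\frac{\sqrt{14}}{-178} - 29434} = \frac{37474}{\sqrt{14} \left(- \frac{1}{178}\right) - 29434} = \frac{37474}{- \frac{\sqrt{14}}{178} - 29434} = \frac{37474}{-29434 - \frac{\sqrt{14}}{178}}$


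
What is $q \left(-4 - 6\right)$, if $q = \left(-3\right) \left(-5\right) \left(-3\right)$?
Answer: $450$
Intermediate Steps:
$q = -45$ ($q = 15 \left(-3\right) = -45$)
$q \left(-4 - 6\right) = - 45 \left(-4 - 6\right) = \left(-45\right) \left(-10\right) = 450$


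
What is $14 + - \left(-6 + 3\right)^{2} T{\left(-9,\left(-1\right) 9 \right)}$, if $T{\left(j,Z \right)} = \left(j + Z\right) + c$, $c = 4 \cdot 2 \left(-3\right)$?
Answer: $392$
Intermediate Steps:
$c = -24$ ($c = 8 \left(-3\right) = -24$)
$T{\left(j,Z \right)} = -24 + Z + j$ ($T{\left(j,Z \right)} = \left(j + Z\right) - 24 = \left(Z + j\right) - 24 = -24 + Z + j$)
$14 + - \left(-6 + 3\right)^{2} T{\left(-9,\left(-1\right) 9 \right)} = 14 + - \left(-6 + 3\right)^{2} \left(-24 - 9 - 9\right) = 14 + - \left(-3\right)^{2} \left(-24 - 9 - 9\right) = 14 + \left(-1\right) 9 \left(-42\right) = 14 - -378 = 14 + 378 = 392$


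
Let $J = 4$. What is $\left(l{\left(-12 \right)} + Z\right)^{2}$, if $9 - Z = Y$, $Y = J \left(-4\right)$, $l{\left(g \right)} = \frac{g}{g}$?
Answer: $676$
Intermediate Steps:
$l{\left(g \right)} = 1$
$Y = -16$ ($Y = 4 \left(-4\right) = -16$)
$Z = 25$ ($Z = 9 - -16 = 9 + 16 = 25$)
$\left(l{\left(-12 \right)} + Z\right)^{2} = \left(1 + 25\right)^{2} = 26^{2} = 676$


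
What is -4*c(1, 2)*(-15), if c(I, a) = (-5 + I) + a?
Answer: -120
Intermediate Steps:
c(I, a) = -5 + I + a
-4*c(1, 2)*(-15) = -4*(-5 + 1 + 2)*(-15) = -4*(-2)*(-15) = 8*(-15) = -120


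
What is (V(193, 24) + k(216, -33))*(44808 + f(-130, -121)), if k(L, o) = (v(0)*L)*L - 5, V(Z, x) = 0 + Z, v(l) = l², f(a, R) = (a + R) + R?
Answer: 8353968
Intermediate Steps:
f(a, R) = a + 2*R (f(a, R) = (R + a) + R = a + 2*R)
V(Z, x) = Z
k(L, o) = -5 (k(L, o) = (0²*L)*L - 5 = (0*L)*L - 5 = 0*L - 5 = 0 - 5 = -5)
(V(193, 24) + k(216, -33))*(44808 + f(-130, -121)) = (193 - 5)*(44808 + (-130 + 2*(-121))) = 188*(44808 + (-130 - 242)) = 188*(44808 - 372) = 188*44436 = 8353968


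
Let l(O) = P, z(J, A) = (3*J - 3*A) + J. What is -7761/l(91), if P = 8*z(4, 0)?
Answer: -7761/128 ≈ -60.633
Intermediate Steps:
z(J, A) = -3*A + 4*J (z(J, A) = (-3*A + 3*J) + J = -3*A + 4*J)
P = 128 (P = 8*(-3*0 + 4*4) = 8*(0 + 16) = 8*16 = 128)
l(O) = 128
-7761/l(91) = -7761/128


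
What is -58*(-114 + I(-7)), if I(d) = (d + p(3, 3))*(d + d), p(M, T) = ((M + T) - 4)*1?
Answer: 2552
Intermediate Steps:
p(M, T) = -4 + M + T (p(M, T) = (-4 + M + T)*1 = -4 + M + T)
I(d) = 2*d*(2 + d) (I(d) = (d + (-4 + 3 + 3))*(d + d) = (d + 2)*(2*d) = (2 + d)*(2*d) = 2*d*(2 + d))
-58*(-114 + I(-7)) = -58*(-114 + 2*(-7)*(2 - 7)) = -58*(-114 + 2*(-7)*(-5)) = -58*(-114 + 70) = -58*(-44) = 2552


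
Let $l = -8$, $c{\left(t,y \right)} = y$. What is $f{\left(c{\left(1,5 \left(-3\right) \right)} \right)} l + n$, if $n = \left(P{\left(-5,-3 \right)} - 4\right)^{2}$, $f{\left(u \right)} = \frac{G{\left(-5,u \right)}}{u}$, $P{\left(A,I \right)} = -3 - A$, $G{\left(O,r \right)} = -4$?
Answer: $\frac{28}{15} \approx 1.8667$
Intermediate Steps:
$f{\left(u \right)} = - \frac{4}{u}$
$n = 4$ ($n = \left(\left(-3 - -5\right) - 4\right)^{2} = \left(\left(-3 + 5\right) - 4\right)^{2} = \left(2 - 4\right)^{2} = \left(-2\right)^{2} = 4$)
$f{\left(c{\left(1,5 \left(-3\right) \right)} \right)} l + n = - \frac{4}{5 \left(-3\right)} \left(-8\right) + 4 = - \frac{4}{-15} \left(-8\right) + 4 = \left(-4\right) \left(- \frac{1}{15}\right) \left(-8\right) + 4 = \frac{4}{15} \left(-8\right) + 4 = - \frac{32}{15} + 4 = \frac{28}{15}$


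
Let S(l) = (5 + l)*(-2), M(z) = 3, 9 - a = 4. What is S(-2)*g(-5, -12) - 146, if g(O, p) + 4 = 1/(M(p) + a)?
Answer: -491/4 ≈ -122.75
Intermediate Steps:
a = 5 (a = 9 - 1*4 = 9 - 4 = 5)
S(l) = -10 - 2*l
g(O, p) = -31/8 (g(O, p) = -4 + 1/(3 + 5) = -4 + 1/8 = -4 + ⅛ = -31/8)
S(-2)*g(-5, -12) - 146 = (-10 - 2*(-2))*(-31/8) - 146 = (-10 + 4)*(-31/8) - 146 = -6*(-31/8) - 146 = 93/4 - 146 = -491/4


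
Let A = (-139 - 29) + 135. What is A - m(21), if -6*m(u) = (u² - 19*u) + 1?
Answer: -155/6 ≈ -25.833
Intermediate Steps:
m(u) = -⅙ - u²/6 + 19*u/6 (m(u) = -((u² - 19*u) + 1)/6 = -(1 + u² - 19*u)/6 = -⅙ - u²/6 + 19*u/6)
A = -33 (A = -168 + 135 = -33)
A - m(21) = -33 - (-⅙ - ⅙*21² + (19/6)*21) = -33 - (-⅙ - ⅙*441 + 133/2) = -33 - (-⅙ - 147/2 + 133/2) = -33 - 1*(-43/6) = -33 + 43/6 = -155/6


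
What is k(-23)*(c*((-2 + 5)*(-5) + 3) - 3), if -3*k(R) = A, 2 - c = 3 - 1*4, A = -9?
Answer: -117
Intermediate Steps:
c = 3 (c = 2 - (3 - 1*4) = 2 - (3 - 4) = 2 - 1*(-1) = 2 + 1 = 3)
k(R) = 3 (k(R) = -1/3*(-9) = 3)
k(-23)*(c*((-2 + 5)*(-5) + 3) - 3) = 3*(3*((-2 + 5)*(-5) + 3) - 3) = 3*(3*(3*(-5) + 3) - 3) = 3*(3*(-15 + 3) - 3) = 3*(3*(-12) - 3) = 3*(-36 - 3) = 3*(-39) = -117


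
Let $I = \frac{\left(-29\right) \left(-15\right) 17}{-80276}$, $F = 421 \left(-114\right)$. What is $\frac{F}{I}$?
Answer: $\frac{1284255448}{2465} \approx 5.21 \cdot 10^{5}$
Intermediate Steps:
$F = -47994$
$I = - \frac{7395}{80276}$ ($I = 435 \cdot 17 \left(- \frac{1}{80276}\right) = 7395 \left(- \frac{1}{80276}\right) = - \frac{7395}{80276} \approx -0.09212$)
$\frac{F}{I} = - \frac{47994}{- \frac{7395}{80276}} = \left(-47994\right) \left(- \frac{80276}{7395}\right) = \frac{1284255448}{2465}$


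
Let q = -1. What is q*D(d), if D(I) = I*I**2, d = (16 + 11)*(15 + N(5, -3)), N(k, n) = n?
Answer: -34012224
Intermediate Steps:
d = 324 (d = (16 + 11)*(15 - 3) = 27*12 = 324)
D(I) = I**3
q*D(d) = -1*324**3 = -1*34012224 = -34012224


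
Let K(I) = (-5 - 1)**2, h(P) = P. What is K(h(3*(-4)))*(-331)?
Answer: -11916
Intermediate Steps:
K(I) = 36 (K(I) = (-6)**2 = 36)
K(h(3*(-4)))*(-331) = 36*(-331) = -11916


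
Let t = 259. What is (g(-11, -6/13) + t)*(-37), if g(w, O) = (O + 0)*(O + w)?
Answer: -1652605/169 ≈ -9778.7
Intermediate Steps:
g(w, O) = O*(O + w)
(g(-11, -6/13) + t)*(-37) = ((-6/13)*(-6/13 - 11) + 259)*(-37) = ((-6*1/13)*(-6*1/13 - 11) + 259)*(-37) = (-6*(-6/13 - 11)/13 + 259)*(-37) = (-6/13*(-149/13) + 259)*(-37) = (894/169 + 259)*(-37) = (44665/169)*(-37) = -1652605/169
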